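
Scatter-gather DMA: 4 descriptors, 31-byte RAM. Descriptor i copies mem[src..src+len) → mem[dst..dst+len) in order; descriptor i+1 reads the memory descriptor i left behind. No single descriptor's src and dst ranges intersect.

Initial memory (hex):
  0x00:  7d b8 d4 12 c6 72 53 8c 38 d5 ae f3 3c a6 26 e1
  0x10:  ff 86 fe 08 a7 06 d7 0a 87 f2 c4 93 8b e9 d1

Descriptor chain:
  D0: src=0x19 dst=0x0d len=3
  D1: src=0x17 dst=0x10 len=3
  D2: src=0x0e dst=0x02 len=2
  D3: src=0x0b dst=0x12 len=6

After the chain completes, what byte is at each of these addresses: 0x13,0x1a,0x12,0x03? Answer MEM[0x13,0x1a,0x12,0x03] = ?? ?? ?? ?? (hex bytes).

D0: mem[0x0d..0x0f] <- [f2 c4 93]
D1: mem[0x10..0x12] <- [0a 87 f2]
D2: mem[0x02..0x03] <- [c4 93]
D3: mem[0x12..0x17] <- [f3 3c f2 c4 93 0a]
query mem[0x13]=0x3c, mem[0x1a]=0xc4, mem[0x12]=0xf3, mem[0x03]=0x93

MEM[0x13,0x1a,0x12,0x03] = 3c c4 f3 93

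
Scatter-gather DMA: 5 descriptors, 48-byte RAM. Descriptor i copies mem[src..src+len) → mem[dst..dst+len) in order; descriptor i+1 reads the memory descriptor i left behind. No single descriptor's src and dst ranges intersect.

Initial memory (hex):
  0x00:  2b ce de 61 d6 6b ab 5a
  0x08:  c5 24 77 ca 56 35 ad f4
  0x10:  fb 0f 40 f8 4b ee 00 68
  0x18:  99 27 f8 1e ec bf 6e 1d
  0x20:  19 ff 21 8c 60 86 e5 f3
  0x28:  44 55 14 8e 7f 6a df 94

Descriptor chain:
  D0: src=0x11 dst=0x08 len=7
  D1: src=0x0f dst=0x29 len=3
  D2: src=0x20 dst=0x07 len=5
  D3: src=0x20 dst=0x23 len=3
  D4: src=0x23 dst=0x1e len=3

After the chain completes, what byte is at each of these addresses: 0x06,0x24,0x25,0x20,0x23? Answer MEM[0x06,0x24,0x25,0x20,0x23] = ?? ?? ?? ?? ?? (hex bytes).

[0] 0x11->0x08 len=7 : 0f 40 f8 4b ee 00 68
[1] 0x0f->0x29 len=3 : f4 fb 0f
[2] 0x20->0x07 len=5 : 19 ff 21 8c 60
[3] 0x20->0x23 len=3 : 19 ff 21
[4] 0x23->0x1e len=3 : 19 ff 21
query mem[0x06]=0xab, mem[0x24]=0xff, mem[0x25]=0x21, mem[0x20]=0x21, mem[0x23]=0x19

MEM[0x06,0x24,0x25,0x20,0x23] = ab ff 21 21 19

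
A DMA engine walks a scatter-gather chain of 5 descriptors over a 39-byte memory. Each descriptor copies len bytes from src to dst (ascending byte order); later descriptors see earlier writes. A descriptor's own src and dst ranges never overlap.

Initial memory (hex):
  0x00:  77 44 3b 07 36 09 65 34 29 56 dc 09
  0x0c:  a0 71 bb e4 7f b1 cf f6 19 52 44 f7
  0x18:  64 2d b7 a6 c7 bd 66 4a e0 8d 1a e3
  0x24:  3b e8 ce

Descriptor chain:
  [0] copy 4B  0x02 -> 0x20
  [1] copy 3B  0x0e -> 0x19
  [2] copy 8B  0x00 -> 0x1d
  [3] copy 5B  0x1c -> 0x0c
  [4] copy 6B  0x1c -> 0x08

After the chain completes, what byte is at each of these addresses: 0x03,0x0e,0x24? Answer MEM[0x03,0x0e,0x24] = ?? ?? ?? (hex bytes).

MEM[0x03,0x0e,0x24] = 07 44 34

D0: mem[0x20..0x23] <- [3b 07 36 09]
D1: mem[0x19..0x1b] <- [bb e4 7f]
D2: mem[0x1d..0x24] <- [77 44 3b 07 36 09 65 34]
D3: mem[0x0c..0x10] <- [c7 77 44 3b 07]
D4: mem[0x08..0x0d] <- [c7 77 44 3b 07 36]
query mem[0x03]=0x07, mem[0x0e]=0x44, mem[0x24]=0x34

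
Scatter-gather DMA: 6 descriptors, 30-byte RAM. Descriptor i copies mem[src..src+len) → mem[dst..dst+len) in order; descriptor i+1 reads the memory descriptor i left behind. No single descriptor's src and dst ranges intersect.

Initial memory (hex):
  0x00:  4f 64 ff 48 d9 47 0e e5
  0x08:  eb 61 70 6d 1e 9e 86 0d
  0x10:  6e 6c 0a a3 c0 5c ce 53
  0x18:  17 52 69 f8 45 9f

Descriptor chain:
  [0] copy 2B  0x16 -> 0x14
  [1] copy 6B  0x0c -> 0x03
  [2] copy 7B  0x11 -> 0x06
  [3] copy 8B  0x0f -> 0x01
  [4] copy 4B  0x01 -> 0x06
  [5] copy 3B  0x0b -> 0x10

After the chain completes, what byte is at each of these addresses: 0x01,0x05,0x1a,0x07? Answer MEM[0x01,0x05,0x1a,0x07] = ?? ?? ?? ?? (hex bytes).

D0: mem[0x14..0x15] <- [ce 53]
D1: mem[0x03..0x08] <- [1e 9e 86 0d 6e 6c]
D2: mem[0x06..0x0c] <- [6c 0a a3 ce 53 ce 53]
D3: mem[0x01..0x08] <- [0d 6e 6c 0a a3 ce 53 ce]
D4: mem[0x06..0x09] <- [0d 6e 6c 0a]
D5: mem[0x10..0x12] <- [ce 53 9e]
query mem[0x01]=0x0d, mem[0x05]=0xa3, mem[0x1a]=0x69, mem[0x07]=0x6e

MEM[0x01,0x05,0x1a,0x07] = 0d a3 69 6e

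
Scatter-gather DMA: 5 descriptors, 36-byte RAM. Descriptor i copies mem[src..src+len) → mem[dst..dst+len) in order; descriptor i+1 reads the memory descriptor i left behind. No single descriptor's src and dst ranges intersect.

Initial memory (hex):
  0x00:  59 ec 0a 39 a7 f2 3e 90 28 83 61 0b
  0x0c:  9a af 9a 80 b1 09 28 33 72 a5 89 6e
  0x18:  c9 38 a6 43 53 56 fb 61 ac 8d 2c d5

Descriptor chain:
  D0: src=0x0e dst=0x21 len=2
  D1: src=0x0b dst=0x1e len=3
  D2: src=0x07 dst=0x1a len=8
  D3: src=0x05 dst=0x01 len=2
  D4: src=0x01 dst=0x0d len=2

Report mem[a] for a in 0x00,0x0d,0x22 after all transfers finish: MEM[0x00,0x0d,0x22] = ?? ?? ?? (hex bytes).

[0] 0x0e->0x21 len=2 : 9a 80
[1] 0x0b->0x1e len=3 : 0b 9a af
[2] 0x07->0x1a len=8 : 90 28 83 61 0b 9a af 9a
[3] 0x05->0x01 len=2 : f2 3e
[4] 0x01->0x0d len=2 : f2 3e
query mem[0x00]=0x59, mem[0x0d]=0xf2, mem[0x22]=0x80

MEM[0x00,0x0d,0x22] = 59 f2 80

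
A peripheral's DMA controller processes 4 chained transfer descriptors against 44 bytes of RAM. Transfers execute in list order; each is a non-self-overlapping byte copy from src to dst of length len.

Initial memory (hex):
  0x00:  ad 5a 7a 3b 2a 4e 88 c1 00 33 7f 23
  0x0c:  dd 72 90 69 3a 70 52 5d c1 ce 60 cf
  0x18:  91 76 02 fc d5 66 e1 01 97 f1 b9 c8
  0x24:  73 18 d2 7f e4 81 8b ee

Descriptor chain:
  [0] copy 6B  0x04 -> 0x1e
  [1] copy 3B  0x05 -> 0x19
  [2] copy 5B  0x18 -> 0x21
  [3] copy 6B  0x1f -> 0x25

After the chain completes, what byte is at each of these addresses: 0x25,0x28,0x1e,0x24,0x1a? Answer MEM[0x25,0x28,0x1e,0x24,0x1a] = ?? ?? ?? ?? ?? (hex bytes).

#0 dst[0x1e+6] := {0x2a,0x4e,0x88,0xc1,0x00,0x33}
#1 dst[0x19+3] := {0x4e,0x88,0xc1}
#2 dst[0x21+5] := {0x91,0x4e,0x88,0xc1,0xd5}
#3 dst[0x25+6] := {0x4e,0x88,0x91,0x4e,0x88,0xc1}
query mem[0x25]=0x4e, mem[0x28]=0x4e, mem[0x1e]=0x2a, mem[0x24]=0xc1, mem[0x1a]=0x88

MEM[0x25,0x28,0x1e,0x24,0x1a] = 4e 4e 2a c1 88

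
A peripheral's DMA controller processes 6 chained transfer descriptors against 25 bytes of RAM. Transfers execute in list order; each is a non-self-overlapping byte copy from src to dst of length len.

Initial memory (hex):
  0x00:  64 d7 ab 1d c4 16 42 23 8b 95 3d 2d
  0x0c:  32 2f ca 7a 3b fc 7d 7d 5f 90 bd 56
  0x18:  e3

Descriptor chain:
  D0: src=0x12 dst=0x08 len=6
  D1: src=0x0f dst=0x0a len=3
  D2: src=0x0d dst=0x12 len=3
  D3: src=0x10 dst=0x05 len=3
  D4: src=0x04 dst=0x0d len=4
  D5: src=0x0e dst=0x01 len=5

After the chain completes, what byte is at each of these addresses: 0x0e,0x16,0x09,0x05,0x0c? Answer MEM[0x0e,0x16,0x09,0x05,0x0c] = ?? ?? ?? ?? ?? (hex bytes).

MEM[0x0e,0x16,0x09,0x05,0x0c] = 3b bd 7d 56 fc

[0] 0x12->0x08 len=6 : 7d 7d 5f 90 bd 56
[1] 0x0f->0x0a len=3 : 7a 3b fc
[2] 0x0d->0x12 len=3 : 56 ca 7a
[3] 0x10->0x05 len=3 : 3b fc 56
[4] 0x04->0x0d len=4 : c4 3b fc 56
[5] 0x0e->0x01 len=5 : 3b fc 56 fc 56
query mem[0x0e]=0x3b, mem[0x16]=0xbd, mem[0x09]=0x7d, mem[0x05]=0x56, mem[0x0c]=0xfc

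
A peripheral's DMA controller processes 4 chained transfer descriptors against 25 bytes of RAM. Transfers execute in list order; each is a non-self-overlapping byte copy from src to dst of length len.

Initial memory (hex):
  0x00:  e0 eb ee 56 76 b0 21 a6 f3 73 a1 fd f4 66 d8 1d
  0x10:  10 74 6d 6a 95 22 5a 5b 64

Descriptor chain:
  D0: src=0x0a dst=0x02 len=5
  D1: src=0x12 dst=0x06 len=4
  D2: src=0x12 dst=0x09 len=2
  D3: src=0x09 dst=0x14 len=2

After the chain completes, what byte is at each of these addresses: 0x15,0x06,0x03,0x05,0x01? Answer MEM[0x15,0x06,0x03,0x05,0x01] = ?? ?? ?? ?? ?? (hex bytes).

MEM[0x15,0x06,0x03,0x05,0x01] = 6a 6d fd 66 eb

#0 dst[0x02+5] := {0xa1,0xfd,0xf4,0x66,0xd8}
#1 dst[0x06+4] := {0x6d,0x6a,0x95,0x22}
#2 dst[0x09+2] := {0x6d,0x6a}
#3 dst[0x14+2] := {0x6d,0x6a}
query mem[0x15]=0x6a, mem[0x06]=0x6d, mem[0x03]=0xfd, mem[0x05]=0x66, mem[0x01]=0xeb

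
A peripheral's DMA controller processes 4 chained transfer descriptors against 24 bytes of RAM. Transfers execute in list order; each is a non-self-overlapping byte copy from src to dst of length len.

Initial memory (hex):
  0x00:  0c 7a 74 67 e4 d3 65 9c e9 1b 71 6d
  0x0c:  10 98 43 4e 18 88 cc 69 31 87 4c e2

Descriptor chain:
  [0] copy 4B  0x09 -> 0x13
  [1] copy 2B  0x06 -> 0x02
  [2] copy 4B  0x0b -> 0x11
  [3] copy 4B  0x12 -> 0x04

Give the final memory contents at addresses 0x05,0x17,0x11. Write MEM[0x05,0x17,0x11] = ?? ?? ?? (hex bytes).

D0: mem[0x13..0x16] <- [1b 71 6d 10]
D1: mem[0x02..0x03] <- [65 9c]
D2: mem[0x11..0x14] <- [6d 10 98 43]
D3: mem[0x04..0x07] <- [10 98 43 6d]
query mem[0x05]=0x98, mem[0x17]=0xe2, mem[0x11]=0x6d

MEM[0x05,0x17,0x11] = 98 e2 6d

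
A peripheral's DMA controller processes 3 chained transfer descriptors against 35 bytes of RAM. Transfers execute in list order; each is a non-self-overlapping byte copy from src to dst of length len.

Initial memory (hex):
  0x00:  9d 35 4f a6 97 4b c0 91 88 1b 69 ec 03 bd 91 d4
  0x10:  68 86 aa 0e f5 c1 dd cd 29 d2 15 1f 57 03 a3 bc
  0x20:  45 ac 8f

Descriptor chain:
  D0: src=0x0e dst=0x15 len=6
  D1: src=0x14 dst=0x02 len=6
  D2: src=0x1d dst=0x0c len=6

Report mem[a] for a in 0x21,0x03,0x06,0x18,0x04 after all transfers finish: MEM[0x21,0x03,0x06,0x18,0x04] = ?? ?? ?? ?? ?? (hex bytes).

MEM[0x21,0x03,0x06,0x18,0x04] = ac 91 86 86 d4

[0] 0x0e->0x15 len=6 : 91 d4 68 86 aa 0e
[1] 0x14->0x02 len=6 : f5 91 d4 68 86 aa
[2] 0x1d->0x0c len=6 : 03 a3 bc 45 ac 8f
query mem[0x21]=0xac, mem[0x03]=0x91, mem[0x06]=0x86, mem[0x18]=0x86, mem[0x04]=0xd4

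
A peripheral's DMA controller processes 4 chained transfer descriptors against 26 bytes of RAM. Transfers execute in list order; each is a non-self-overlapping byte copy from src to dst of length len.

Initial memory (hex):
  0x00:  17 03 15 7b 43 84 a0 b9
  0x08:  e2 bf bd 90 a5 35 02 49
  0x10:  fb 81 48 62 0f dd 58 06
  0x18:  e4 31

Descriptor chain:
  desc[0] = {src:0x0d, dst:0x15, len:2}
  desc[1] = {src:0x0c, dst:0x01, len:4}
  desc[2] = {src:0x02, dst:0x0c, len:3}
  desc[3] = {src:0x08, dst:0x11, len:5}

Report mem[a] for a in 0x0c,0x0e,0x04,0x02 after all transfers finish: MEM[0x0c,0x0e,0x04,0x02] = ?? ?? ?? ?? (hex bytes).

MEM[0x0c,0x0e,0x04,0x02] = 35 49 49 35

[0] 0x0d->0x15 len=2 : 35 02
[1] 0x0c->0x01 len=4 : a5 35 02 49
[2] 0x02->0x0c len=3 : 35 02 49
[3] 0x08->0x11 len=5 : e2 bf bd 90 35
query mem[0x0c]=0x35, mem[0x0e]=0x49, mem[0x04]=0x49, mem[0x02]=0x35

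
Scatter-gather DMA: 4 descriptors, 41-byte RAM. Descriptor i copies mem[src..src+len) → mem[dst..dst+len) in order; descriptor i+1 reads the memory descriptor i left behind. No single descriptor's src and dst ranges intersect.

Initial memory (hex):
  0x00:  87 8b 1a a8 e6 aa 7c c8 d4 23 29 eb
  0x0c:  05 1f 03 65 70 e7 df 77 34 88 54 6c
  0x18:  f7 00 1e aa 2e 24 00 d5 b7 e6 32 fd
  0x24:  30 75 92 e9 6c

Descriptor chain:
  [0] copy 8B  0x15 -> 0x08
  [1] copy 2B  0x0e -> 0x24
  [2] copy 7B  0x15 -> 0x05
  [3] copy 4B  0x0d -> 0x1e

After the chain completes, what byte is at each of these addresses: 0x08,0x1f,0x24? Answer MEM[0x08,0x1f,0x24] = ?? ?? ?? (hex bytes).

[0] 0x15->0x08 len=8 : 88 54 6c f7 00 1e aa 2e
[1] 0x0e->0x24 len=2 : aa 2e
[2] 0x15->0x05 len=7 : 88 54 6c f7 00 1e aa
[3] 0x0d->0x1e len=4 : 1e aa 2e 70
query mem[0x08]=0xf7, mem[0x1f]=0xaa, mem[0x24]=0xaa

MEM[0x08,0x1f,0x24] = f7 aa aa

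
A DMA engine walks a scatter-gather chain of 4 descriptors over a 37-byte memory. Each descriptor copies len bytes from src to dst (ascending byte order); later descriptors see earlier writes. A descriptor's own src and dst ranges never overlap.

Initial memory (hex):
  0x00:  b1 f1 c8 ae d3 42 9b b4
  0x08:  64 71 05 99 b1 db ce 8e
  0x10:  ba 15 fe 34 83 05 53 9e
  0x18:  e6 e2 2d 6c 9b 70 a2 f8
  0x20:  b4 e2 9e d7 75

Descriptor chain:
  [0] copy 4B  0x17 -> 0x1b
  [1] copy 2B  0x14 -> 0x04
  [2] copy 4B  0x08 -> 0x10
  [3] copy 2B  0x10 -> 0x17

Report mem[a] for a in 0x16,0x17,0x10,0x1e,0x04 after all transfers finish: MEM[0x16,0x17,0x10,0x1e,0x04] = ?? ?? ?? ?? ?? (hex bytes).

#0 dst[0x1b+4] := {0x9e,0xe6,0xe2,0x2d}
#1 dst[0x04+2] := {0x83,0x05}
#2 dst[0x10+4] := {0x64,0x71,0x05,0x99}
#3 dst[0x17+2] := {0x64,0x71}
query mem[0x16]=0x53, mem[0x17]=0x64, mem[0x10]=0x64, mem[0x1e]=0x2d, mem[0x04]=0x83

MEM[0x16,0x17,0x10,0x1e,0x04] = 53 64 64 2d 83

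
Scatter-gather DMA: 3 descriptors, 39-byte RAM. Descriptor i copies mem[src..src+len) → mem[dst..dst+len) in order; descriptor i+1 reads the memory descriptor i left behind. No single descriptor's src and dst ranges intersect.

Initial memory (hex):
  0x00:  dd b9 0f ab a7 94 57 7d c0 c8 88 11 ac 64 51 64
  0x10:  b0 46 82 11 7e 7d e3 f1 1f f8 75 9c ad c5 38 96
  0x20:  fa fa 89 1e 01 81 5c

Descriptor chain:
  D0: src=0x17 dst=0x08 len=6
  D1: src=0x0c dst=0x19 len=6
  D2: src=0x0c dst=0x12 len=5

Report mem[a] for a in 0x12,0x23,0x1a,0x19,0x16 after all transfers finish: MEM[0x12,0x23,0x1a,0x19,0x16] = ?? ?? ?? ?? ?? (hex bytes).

#0 dst[0x08+6] := {0xf1,0x1f,0xf8,0x75,0x9c,0xad}
#1 dst[0x19+6] := {0x9c,0xad,0x51,0x64,0xb0,0x46}
#2 dst[0x12+5] := {0x9c,0xad,0x51,0x64,0xb0}
query mem[0x12]=0x9c, mem[0x23]=0x1e, mem[0x1a]=0xad, mem[0x19]=0x9c, mem[0x16]=0xb0

MEM[0x12,0x23,0x1a,0x19,0x16] = 9c 1e ad 9c b0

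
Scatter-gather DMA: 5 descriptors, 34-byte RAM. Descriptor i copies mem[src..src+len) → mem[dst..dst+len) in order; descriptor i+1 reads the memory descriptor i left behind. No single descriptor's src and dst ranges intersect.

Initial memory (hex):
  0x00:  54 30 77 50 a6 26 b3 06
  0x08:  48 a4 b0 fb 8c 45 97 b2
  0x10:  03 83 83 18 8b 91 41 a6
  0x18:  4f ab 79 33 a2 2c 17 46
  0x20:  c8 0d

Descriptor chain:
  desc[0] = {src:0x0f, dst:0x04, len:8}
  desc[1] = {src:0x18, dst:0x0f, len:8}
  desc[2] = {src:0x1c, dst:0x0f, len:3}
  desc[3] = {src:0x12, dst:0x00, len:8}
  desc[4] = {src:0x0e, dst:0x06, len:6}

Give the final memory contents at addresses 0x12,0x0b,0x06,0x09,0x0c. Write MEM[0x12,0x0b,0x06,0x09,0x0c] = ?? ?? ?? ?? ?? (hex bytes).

MEM[0x12,0x0b,0x06,0x09,0x0c] = 33 a2 97 17 8c

  after D0: wrote 8B at 0x04 = b2038383188b9141
  after D1: wrote 8B at 0x0f = 4fab7933a22c1746
  after D2: wrote 3B at 0x0f = a22c17
  after D3: wrote 8B at 0x00 = 33a22c1746a64fab
  after D4: wrote 6B at 0x06 = 97a22c1733a2
query mem[0x12]=0x33, mem[0x0b]=0xa2, mem[0x06]=0x97, mem[0x09]=0x17, mem[0x0c]=0x8c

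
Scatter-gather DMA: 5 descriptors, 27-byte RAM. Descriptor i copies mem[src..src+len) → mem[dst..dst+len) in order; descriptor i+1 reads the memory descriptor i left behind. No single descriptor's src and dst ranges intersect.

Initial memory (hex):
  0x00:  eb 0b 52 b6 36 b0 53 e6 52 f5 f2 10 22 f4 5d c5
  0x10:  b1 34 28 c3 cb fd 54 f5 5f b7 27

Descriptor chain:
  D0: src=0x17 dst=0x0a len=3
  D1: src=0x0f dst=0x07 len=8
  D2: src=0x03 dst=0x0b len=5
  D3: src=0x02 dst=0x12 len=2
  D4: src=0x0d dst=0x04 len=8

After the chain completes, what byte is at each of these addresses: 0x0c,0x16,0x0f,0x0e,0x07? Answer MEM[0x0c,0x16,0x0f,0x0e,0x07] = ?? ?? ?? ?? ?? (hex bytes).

MEM[0x0c,0x16,0x0f,0x0e,0x07] = 36 54 c5 53 b1

[0] 0x17->0x0a len=3 : f5 5f b7
[1] 0x0f->0x07 len=8 : c5 b1 34 28 c3 cb fd 54
[2] 0x03->0x0b len=5 : b6 36 b0 53 c5
[3] 0x02->0x12 len=2 : 52 b6
[4] 0x0d->0x04 len=8 : b0 53 c5 b1 34 52 b6 cb
query mem[0x0c]=0x36, mem[0x16]=0x54, mem[0x0f]=0xc5, mem[0x0e]=0x53, mem[0x07]=0xb1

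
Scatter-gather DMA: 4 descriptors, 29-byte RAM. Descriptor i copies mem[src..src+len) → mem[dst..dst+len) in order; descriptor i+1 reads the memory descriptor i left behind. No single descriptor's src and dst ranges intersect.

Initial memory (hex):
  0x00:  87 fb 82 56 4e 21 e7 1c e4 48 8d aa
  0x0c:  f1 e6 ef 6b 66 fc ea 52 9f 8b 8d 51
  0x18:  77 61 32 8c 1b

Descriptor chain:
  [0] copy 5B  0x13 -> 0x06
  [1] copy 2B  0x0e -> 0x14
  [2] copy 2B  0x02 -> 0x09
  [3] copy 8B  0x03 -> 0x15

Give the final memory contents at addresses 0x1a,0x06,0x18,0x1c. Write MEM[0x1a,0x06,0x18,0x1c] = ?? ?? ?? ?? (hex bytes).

D0: mem[0x06..0x0a] <- [52 9f 8b 8d 51]
D1: mem[0x14..0x15] <- [ef 6b]
D2: mem[0x09..0x0a] <- [82 56]
D3: mem[0x15..0x1c] <- [56 4e 21 52 9f 8b 82 56]
query mem[0x1a]=0x8b, mem[0x06]=0x52, mem[0x18]=0x52, mem[0x1c]=0x56

MEM[0x1a,0x06,0x18,0x1c] = 8b 52 52 56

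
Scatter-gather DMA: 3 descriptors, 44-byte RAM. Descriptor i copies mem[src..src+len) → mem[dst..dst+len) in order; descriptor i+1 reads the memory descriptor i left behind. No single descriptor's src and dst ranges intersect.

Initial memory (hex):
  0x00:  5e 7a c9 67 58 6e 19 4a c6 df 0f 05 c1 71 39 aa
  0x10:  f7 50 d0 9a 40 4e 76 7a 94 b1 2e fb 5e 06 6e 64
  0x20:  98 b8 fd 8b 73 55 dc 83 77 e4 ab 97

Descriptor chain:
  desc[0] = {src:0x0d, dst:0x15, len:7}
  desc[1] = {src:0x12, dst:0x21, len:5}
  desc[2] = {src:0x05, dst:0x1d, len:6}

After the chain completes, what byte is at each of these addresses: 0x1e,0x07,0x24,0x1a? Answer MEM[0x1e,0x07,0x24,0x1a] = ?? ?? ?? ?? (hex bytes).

MEM[0x1e,0x07,0x24,0x1a] = 19 4a 71 d0

D0: mem[0x15..0x1b] <- [71 39 aa f7 50 d0 9a]
D1: mem[0x21..0x25] <- [d0 9a 40 71 39]
D2: mem[0x1d..0x22] <- [6e 19 4a c6 df 0f]
query mem[0x1e]=0x19, mem[0x07]=0x4a, mem[0x24]=0x71, mem[0x1a]=0xd0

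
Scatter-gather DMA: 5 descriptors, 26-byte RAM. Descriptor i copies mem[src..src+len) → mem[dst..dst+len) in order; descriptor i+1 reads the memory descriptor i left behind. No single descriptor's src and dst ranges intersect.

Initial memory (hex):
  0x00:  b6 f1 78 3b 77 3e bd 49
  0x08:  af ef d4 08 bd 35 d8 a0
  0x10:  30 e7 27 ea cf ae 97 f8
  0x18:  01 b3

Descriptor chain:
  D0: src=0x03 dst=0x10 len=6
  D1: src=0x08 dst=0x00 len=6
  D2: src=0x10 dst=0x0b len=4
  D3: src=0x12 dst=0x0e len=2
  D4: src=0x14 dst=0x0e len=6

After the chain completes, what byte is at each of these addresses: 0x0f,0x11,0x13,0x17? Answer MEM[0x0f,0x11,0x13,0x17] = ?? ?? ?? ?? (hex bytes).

MEM[0x0f,0x11,0x13,0x17] = af f8 b3 f8

#0 dst[0x10+6] := {0x3b,0x77,0x3e,0xbd,0x49,0xaf}
#1 dst[0x00+6] := {0xaf,0xef,0xd4,0x08,0xbd,0x35}
#2 dst[0x0b+4] := {0x3b,0x77,0x3e,0xbd}
#3 dst[0x0e+2] := {0x3e,0xbd}
#4 dst[0x0e+6] := {0x49,0xaf,0x97,0xf8,0x01,0xb3}
query mem[0x0f]=0xaf, mem[0x11]=0xf8, mem[0x13]=0xb3, mem[0x17]=0xf8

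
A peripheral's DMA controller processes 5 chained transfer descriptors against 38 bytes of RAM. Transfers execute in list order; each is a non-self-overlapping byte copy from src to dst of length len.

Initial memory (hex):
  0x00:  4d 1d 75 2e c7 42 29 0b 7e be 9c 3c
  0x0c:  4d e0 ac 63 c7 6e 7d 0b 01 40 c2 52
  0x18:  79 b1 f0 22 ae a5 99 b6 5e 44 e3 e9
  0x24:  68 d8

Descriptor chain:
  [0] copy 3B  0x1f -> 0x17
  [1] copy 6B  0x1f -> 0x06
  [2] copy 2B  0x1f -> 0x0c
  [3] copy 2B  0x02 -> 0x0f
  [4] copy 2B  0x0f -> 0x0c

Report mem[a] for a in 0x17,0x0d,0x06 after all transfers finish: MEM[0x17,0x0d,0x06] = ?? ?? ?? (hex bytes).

MEM[0x17,0x0d,0x06] = b6 2e b6

  after D0: wrote 3B at 0x17 = b65e44
  after D1: wrote 6B at 0x06 = b65e44e3e968
  after D2: wrote 2B at 0x0c = b65e
  after D3: wrote 2B at 0x0f = 752e
  after D4: wrote 2B at 0x0c = 752e
query mem[0x17]=0xb6, mem[0x0d]=0x2e, mem[0x06]=0xb6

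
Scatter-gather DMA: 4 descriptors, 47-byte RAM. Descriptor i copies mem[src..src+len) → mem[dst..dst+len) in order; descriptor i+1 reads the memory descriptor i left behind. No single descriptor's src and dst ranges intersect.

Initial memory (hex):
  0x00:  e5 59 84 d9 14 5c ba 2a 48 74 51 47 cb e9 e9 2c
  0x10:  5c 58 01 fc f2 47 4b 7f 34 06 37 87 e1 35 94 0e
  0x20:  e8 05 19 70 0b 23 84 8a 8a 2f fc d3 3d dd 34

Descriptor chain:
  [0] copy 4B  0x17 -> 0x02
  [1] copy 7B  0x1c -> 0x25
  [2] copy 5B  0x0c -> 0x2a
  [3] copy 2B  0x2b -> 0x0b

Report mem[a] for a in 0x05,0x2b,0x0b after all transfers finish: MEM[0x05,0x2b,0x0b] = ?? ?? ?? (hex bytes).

#0 dst[0x02+4] := {0x7f,0x34,0x06,0x37}
#1 dst[0x25+7] := {0xe1,0x35,0x94,0x0e,0xe8,0x05,0x19}
#2 dst[0x2a+5] := {0xcb,0xe9,0xe9,0x2c,0x5c}
#3 dst[0x0b+2] := {0xe9,0xe9}
query mem[0x05]=0x37, mem[0x2b]=0xe9, mem[0x0b]=0xe9

MEM[0x05,0x2b,0x0b] = 37 e9 e9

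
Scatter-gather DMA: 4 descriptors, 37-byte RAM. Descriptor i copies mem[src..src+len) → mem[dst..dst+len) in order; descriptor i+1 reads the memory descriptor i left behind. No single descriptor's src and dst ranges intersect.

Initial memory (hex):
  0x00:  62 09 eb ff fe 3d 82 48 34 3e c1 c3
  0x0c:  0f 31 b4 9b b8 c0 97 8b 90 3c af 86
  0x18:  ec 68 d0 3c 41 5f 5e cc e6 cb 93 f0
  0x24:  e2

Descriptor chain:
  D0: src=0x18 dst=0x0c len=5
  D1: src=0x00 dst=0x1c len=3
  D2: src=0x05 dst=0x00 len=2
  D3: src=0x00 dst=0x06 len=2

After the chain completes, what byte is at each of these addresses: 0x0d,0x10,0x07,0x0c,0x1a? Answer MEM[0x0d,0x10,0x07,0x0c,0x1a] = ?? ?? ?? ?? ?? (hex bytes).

D0: mem[0x0c..0x10] <- [ec 68 d0 3c 41]
D1: mem[0x1c..0x1e] <- [62 09 eb]
D2: mem[0x00..0x01] <- [3d 82]
D3: mem[0x06..0x07] <- [3d 82]
query mem[0x0d]=0x68, mem[0x10]=0x41, mem[0x07]=0x82, mem[0x0c]=0xec, mem[0x1a]=0xd0

MEM[0x0d,0x10,0x07,0x0c,0x1a] = 68 41 82 ec d0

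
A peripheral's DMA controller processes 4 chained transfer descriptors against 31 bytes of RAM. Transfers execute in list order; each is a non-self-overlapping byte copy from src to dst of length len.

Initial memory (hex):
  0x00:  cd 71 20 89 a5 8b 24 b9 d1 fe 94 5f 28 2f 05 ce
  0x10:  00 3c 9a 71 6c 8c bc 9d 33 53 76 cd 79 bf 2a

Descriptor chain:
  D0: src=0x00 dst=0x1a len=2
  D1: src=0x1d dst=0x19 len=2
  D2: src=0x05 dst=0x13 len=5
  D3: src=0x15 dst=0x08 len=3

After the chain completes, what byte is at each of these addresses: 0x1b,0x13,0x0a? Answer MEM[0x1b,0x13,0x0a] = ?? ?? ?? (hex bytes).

D0: mem[0x1a..0x1b] <- [cd 71]
D1: mem[0x19..0x1a] <- [bf 2a]
D2: mem[0x13..0x17] <- [8b 24 b9 d1 fe]
D3: mem[0x08..0x0a] <- [b9 d1 fe]
query mem[0x1b]=0x71, mem[0x13]=0x8b, mem[0x0a]=0xfe

MEM[0x1b,0x13,0x0a] = 71 8b fe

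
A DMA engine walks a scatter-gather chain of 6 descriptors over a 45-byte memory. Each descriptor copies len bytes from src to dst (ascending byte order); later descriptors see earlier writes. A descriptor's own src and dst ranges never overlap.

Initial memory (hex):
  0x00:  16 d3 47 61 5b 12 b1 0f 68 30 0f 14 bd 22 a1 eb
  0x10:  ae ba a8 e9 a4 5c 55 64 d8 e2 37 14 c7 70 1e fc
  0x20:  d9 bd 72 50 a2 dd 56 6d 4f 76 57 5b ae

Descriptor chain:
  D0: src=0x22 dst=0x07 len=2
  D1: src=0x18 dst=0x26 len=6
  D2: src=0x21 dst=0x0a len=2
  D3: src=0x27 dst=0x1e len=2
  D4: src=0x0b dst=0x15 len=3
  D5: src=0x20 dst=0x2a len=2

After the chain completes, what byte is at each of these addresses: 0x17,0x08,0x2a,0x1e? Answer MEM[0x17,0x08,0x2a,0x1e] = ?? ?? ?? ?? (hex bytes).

MEM[0x17,0x08,0x2a,0x1e] = 22 50 d9 e2

D0: mem[0x07..0x08] <- [72 50]
D1: mem[0x26..0x2b] <- [d8 e2 37 14 c7 70]
D2: mem[0x0a..0x0b] <- [bd 72]
D3: mem[0x1e..0x1f] <- [e2 37]
D4: mem[0x15..0x17] <- [72 bd 22]
D5: mem[0x2a..0x2b] <- [d9 bd]
query mem[0x17]=0x22, mem[0x08]=0x50, mem[0x2a]=0xd9, mem[0x1e]=0xe2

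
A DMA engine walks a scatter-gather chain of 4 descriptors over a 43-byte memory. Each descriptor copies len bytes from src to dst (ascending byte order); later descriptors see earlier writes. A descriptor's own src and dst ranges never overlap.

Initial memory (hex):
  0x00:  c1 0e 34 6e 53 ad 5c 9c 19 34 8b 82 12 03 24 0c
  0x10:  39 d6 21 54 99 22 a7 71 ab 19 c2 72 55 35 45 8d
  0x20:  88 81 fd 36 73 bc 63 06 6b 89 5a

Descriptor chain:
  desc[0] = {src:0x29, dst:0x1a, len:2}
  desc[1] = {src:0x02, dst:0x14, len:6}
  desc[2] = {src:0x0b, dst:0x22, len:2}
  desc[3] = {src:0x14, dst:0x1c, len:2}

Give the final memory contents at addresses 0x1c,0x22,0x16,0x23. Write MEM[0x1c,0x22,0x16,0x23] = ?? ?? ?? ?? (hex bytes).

#0 dst[0x1a+2] := {0x89,0x5a}
#1 dst[0x14+6] := {0x34,0x6e,0x53,0xad,0x5c,0x9c}
#2 dst[0x22+2] := {0x82,0x12}
#3 dst[0x1c+2] := {0x34,0x6e}
query mem[0x1c]=0x34, mem[0x22]=0x82, mem[0x16]=0x53, mem[0x23]=0x12

MEM[0x1c,0x22,0x16,0x23] = 34 82 53 12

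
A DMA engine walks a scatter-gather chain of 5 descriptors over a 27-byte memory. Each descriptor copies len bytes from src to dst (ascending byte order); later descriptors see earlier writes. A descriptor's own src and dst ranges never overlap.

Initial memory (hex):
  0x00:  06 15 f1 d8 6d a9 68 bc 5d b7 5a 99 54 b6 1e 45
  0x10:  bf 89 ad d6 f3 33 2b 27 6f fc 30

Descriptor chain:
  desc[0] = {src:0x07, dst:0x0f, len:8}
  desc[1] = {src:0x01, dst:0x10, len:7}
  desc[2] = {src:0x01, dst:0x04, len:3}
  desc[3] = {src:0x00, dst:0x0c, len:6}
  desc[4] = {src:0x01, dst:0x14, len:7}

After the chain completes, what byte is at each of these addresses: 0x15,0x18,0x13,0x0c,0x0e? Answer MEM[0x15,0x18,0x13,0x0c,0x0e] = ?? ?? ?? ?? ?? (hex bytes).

MEM[0x15,0x18,0x13,0x0c,0x0e] = f1 f1 6d 06 f1

D0: mem[0x0f..0x16] <- [bc 5d b7 5a 99 54 b6 1e]
D1: mem[0x10..0x16] <- [15 f1 d8 6d a9 68 bc]
D2: mem[0x04..0x06] <- [15 f1 d8]
D3: mem[0x0c..0x11] <- [06 15 f1 d8 15 f1]
D4: mem[0x14..0x1a] <- [15 f1 d8 15 f1 d8 bc]
query mem[0x15]=0xf1, mem[0x18]=0xf1, mem[0x13]=0x6d, mem[0x0c]=0x06, mem[0x0e]=0xf1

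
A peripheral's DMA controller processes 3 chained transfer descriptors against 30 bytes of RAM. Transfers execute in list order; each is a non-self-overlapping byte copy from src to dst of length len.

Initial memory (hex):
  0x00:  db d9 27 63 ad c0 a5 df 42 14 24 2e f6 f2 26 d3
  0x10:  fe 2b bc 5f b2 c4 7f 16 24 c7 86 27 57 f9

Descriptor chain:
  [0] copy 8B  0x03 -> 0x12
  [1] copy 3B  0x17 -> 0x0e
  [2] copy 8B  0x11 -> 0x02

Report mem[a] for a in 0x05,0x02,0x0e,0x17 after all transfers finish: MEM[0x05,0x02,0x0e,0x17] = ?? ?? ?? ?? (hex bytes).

#0 dst[0x12+8] := {0x63,0xad,0xc0,0xa5,0xdf,0x42,0x14,0x24}
#1 dst[0x0e+3] := {0x42,0x14,0x24}
#2 dst[0x02+8] := {0x2b,0x63,0xad,0xc0,0xa5,0xdf,0x42,0x14}
query mem[0x05]=0xc0, mem[0x02]=0x2b, mem[0x0e]=0x42, mem[0x17]=0x42

MEM[0x05,0x02,0x0e,0x17] = c0 2b 42 42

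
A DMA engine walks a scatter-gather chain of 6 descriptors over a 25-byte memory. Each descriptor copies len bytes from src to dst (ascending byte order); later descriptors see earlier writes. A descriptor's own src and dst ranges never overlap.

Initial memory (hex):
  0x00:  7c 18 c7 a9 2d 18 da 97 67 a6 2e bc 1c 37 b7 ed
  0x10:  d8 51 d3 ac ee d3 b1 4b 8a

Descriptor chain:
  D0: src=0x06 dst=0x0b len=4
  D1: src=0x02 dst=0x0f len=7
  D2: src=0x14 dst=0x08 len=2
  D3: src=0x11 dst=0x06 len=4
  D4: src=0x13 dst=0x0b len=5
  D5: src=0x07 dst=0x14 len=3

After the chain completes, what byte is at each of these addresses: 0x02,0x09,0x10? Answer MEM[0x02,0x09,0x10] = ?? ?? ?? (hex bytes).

MEM[0x02,0x09,0x10] = c7 97 a9

#0 dst[0x0b+4] := {0xda,0x97,0x67,0xa6}
#1 dst[0x0f+7] := {0xc7,0xa9,0x2d,0x18,0xda,0x97,0x67}
#2 dst[0x08+2] := {0x97,0x67}
#3 dst[0x06+4] := {0x2d,0x18,0xda,0x97}
#4 dst[0x0b+5] := {0xda,0x97,0x67,0xb1,0x4b}
#5 dst[0x14+3] := {0x18,0xda,0x97}
query mem[0x02]=0xc7, mem[0x09]=0x97, mem[0x10]=0xa9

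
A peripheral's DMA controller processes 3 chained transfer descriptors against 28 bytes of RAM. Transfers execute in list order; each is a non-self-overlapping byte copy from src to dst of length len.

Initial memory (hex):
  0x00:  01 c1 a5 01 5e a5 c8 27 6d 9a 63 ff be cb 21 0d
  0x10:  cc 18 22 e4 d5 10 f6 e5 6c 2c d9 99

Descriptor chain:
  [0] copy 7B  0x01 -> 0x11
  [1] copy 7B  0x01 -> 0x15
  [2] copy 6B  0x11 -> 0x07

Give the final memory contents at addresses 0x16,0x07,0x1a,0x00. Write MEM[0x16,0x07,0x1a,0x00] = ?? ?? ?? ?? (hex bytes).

[0] 0x01->0x11 len=7 : c1 a5 01 5e a5 c8 27
[1] 0x01->0x15 len=7 : c1 a5 01 5e a5 c8 27
[2] 0x11->0x07 len=6 : c1 a5 01 5e c1 a5
query mem[0x16]=0xa5, mem[0x07]=0xc1, mem[0x1a]=0xc8, mem[0x00]=0x01

MEM[0x16,0x07,0x1a,0x00] = a5 c1 c8 01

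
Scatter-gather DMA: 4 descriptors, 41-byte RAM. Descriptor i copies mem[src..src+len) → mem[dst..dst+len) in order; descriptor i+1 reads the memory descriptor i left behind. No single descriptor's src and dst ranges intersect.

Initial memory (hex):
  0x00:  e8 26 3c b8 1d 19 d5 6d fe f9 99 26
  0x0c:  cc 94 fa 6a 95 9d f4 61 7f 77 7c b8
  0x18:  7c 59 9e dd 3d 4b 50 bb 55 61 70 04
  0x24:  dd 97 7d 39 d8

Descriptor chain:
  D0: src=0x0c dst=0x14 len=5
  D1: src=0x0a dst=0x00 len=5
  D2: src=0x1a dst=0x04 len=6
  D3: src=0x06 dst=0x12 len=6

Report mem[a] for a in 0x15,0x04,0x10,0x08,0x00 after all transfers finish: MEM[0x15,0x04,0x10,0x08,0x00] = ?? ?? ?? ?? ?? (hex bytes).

MEM[0x15,0x04,0x10,0x08,0x00] = bb 9e 95 50 99

#0 dst[0x14+5] := {0xcc,0x94,0xfa,0x6a,0x95}
#1 dst[0x00+5] := {0x99,0x26,0xcc,0x94,0xfa}
#2 dst[0x04+6] := {0x9e,0xdd,0x3d,0x4b,0x50,0xbb}
#3 dst[0x12+6] := {0x3d,0x4b,0x50,0xbb,0x99,0x26}
query mem[0x15]=0xbb, mem[0x04]=0x9e, mem[0x10]=0x95, mem[0x08]=0x50, mem[0x00]=0x99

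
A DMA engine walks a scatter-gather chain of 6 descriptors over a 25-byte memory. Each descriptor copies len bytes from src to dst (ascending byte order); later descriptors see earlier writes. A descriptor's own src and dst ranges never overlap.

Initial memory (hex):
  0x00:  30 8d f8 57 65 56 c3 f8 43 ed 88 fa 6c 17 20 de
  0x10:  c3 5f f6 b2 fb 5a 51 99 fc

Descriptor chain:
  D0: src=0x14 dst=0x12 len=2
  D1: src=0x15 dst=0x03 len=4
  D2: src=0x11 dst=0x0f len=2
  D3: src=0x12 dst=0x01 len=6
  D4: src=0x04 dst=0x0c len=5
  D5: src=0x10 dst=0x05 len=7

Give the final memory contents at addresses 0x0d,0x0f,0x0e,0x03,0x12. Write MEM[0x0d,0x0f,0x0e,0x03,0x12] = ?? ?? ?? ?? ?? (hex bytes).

MEM[0x0d,0x0f,0x0e,0x03,0x12] = 51 f8 99 fb fb

[0] 0x14->0x12 len=2 : fb 5a
[1] 0x15->0x03 len=4 : 5a 51 99 fc
[2] 0x11->0x0f len=2 : 5f fb
[3] 0x12->0x01 len=6 : fb 5a fb 5a 51 99
[4] 0x04->0x0c len=5 : 5a 51 99 f8 43
[5] 0x10->0x05 len=7 : 43 5f fb 5a fb 5a 51
query mem[0x0d]=0x51, mem[0x0f]=0xf8, mem[0x0e]=0x99, mem[0x03]=0xfb, mem[0x12]=0xfb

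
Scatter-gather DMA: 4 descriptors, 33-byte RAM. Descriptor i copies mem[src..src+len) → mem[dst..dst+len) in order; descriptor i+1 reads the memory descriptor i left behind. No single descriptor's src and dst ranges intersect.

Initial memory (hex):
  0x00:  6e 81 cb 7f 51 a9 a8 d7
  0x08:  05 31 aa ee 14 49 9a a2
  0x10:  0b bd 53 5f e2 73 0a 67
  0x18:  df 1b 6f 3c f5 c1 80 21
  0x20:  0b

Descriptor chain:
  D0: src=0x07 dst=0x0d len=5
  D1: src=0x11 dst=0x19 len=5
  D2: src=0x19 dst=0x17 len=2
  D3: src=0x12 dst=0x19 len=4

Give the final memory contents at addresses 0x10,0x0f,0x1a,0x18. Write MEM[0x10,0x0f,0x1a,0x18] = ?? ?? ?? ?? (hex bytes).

MEM[0x10,0x0f,0x1a,0x18] = aa 31 5f 53

#0 dst[0x0d+5] := {0xd7,0x05,0x31,0xaa,0xee}
#1 dst[0x19+5] := {0xee,0x53,0x5f,0xe2,0x73}
#2 dst[0x17+2] := {0xee,0x53}
#3 dst[0x19+4] := {0x53,0x5f,0xe2,0x73}
query mem[0x10]=0xaa, mem[0x0f]=0x31, mem[0x1a]=0x5f, mem[0x18]=0x53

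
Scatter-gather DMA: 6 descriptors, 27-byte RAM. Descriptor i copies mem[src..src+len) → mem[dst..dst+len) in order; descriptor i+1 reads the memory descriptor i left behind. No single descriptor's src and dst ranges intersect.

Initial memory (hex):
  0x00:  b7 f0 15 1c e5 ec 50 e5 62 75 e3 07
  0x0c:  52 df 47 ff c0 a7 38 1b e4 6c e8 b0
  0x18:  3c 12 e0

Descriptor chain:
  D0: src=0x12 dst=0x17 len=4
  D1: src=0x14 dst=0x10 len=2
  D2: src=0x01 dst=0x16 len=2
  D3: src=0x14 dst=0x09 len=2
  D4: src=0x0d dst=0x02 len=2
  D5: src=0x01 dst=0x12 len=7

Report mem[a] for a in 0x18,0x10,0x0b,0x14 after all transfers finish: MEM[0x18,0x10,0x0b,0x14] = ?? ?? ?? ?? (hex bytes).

MEM[0x18,0x10,0x0b,0x14] = e5 e4 07 47

[0] 0x12->0x17 len=4 : 38 1b e4 6c
[1] 0x14->0x10 len=2 : e4 6c
[2] 0x01->0x16 len=2 : f0 15
[3] 0x14->0x09 len=2 : e4 6c
[4] 0x0d->0x02 len=2 : df 47
[5] 0x01->0x12 len=7 : f0 df 47 e5 ec 50 e5
query mem[0x18]=0xe5, mem[0x10]=0xe4, mem[0x0b]=0x07, mem[0x14]=0x47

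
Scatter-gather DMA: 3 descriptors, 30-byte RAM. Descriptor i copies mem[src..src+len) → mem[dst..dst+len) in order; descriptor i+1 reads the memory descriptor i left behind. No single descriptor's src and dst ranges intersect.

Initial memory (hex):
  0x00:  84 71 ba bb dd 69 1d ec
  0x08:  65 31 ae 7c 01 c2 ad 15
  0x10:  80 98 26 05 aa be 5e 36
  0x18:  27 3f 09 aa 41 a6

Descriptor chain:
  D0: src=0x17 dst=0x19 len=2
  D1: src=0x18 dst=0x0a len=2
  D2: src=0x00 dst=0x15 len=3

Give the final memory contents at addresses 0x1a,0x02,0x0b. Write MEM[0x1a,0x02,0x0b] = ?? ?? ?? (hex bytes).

#0 dst[0x19+2] := {0x36,0x27}
#1 dst[0x0a+2] := {0x27,0x36}
#2 dst[0x15+3] := {0x84,0x71,0xba}
query mem[0x1a]=0x27, mem[0x02]=0xba, mem[0x0b]=0x36

MEM[0x1a,0x02,0x0b] = 27 ba 36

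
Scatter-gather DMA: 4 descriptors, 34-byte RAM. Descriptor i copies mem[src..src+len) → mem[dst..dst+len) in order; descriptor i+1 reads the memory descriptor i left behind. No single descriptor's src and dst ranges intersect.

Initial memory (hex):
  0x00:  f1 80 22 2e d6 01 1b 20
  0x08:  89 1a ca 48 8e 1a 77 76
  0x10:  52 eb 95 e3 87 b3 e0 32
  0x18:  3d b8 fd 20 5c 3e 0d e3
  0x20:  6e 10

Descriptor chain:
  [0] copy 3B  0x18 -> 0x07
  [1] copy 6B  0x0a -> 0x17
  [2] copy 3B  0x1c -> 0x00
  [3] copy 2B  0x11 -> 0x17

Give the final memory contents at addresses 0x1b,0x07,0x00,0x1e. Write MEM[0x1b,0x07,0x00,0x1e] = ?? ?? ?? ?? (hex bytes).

[0] 0x18->0x07 len=3 : 3d b8 fd
[1] 0x0a->0x17 len=6 : ca 48 8e 1a 77 76
[2] 0x1c->0x00 len=3 : 76 3e 0d
[3] 0x11->0x17 len=2 : eb 95
query mem[0x1b]=0x77, mem[0x07]=0x3d, mem[0x00]=0x76, mem[0x1e]=0x0d

MEM[0x1b,0x07,0x00,0x1e] = 77 3d 76 0d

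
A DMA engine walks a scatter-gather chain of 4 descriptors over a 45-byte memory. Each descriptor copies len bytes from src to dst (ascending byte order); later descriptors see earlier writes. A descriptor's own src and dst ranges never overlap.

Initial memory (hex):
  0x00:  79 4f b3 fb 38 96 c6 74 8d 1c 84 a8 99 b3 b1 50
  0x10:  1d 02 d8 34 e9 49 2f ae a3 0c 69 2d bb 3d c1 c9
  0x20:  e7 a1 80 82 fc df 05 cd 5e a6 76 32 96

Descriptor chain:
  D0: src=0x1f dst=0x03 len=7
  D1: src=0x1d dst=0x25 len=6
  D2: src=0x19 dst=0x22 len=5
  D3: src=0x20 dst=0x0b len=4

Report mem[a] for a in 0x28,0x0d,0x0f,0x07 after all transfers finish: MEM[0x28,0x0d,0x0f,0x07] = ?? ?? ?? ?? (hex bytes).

MEM[0x28,0x0d,0x0f,0x07] = e7 0c 50 82

D0: mem[0x03..0x09] <- [c9 e7 a1 80 82 fc df]
D1: mem[0x25..0x2a] <- [3d c1 c9 e7 a1 80]
D2: mem[0x22..0x26] <- [0c 69 2d bb 3d]
D3: mem[0x0b..0x0e] <- [e7 a1 0c 69]
query mem[0x28]=0xe7, mem[0x0d]=0x0c, mem[0x0f]=0x50, mem[0x07]=0x82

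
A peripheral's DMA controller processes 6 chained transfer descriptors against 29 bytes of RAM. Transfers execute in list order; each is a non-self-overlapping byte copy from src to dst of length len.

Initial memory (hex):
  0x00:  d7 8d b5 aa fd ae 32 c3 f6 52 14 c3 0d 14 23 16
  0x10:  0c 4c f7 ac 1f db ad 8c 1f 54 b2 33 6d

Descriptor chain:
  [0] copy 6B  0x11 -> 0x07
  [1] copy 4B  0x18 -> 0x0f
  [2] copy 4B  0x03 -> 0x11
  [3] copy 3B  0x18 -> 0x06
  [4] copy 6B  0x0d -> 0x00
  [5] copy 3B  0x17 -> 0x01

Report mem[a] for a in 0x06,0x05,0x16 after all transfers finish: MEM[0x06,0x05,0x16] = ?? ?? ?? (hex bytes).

D0: mem[0x07..0x0c] <- [4c f7 ac 1f db ad]
D1: mem[0x0f..0x12] <- [1f 54 b2 33]
D2: mem[0x11..0x14] <- [aa fd ae 32]
D3: mem[0x06..0x08] <- [1f 54 b2]
D4: mem[0x00..0x05] <- [14 23 1f 54 aa fd]
D5: mem[0x01..0x03] <- [8c 1f 54]
query mem[0x06]=0x1f, mem[0x05]=0xfd, mem[0x16]=0xad

MEM[0x06,0x05,0x16] = 1f fd ad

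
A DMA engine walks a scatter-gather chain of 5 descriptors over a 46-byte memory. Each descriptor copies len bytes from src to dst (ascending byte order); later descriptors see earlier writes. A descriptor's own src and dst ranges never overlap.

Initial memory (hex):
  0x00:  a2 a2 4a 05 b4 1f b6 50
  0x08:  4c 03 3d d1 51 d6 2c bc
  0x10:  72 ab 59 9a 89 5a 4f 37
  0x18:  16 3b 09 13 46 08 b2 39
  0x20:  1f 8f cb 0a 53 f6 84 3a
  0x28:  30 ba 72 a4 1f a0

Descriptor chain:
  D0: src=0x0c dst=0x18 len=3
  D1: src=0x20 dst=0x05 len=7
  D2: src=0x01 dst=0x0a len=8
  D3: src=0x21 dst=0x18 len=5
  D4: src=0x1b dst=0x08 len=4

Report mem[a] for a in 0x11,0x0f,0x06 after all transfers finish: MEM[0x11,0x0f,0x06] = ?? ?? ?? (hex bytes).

MEM[0x11,0x0f,0x06] = 0a 8f 8f

  after D0: wrote 3B at 0x18 = 51d62c
  after D1: wrote 7B at 0x05 = 1f8fcb0a53f684
  after D2: wrote 8B at 0x0a = a24a05b41f8fcb0a
  after D3: wrote 5B at 0x18 = 8fcb0a53f6
  after D4: wrote 4B at 0x08 = 53f608b2
query mem[0x11]=0x0a, mem[0x0f]=0x8f, mem[0x06]=0x8f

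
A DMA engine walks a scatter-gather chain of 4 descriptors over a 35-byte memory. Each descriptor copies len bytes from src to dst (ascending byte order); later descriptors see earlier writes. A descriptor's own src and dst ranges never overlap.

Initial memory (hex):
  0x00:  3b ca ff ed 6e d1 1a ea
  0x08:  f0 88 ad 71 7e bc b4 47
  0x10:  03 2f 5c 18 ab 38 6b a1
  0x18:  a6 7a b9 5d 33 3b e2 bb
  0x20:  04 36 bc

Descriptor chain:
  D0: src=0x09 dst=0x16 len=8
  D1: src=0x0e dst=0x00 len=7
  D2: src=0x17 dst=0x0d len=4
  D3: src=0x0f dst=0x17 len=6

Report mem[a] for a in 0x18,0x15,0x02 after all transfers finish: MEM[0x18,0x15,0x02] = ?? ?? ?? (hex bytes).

  after D0: wrote 8B at 0x16 = 88ad717ebcb44703
  after D1: wrote 7B at 0x00 = b447032f5c18ab
  after D2: wrote 4B at 0x0d = ad717ebc
  after D3: wrote 6B at 0x17 = 7ebc2f5c18ab
query mem[0x18]=0xbc, mem[0x15]=0x38, mem[0x02]=0x03

MEM[0x18,0x15,0x02] = bc 38 03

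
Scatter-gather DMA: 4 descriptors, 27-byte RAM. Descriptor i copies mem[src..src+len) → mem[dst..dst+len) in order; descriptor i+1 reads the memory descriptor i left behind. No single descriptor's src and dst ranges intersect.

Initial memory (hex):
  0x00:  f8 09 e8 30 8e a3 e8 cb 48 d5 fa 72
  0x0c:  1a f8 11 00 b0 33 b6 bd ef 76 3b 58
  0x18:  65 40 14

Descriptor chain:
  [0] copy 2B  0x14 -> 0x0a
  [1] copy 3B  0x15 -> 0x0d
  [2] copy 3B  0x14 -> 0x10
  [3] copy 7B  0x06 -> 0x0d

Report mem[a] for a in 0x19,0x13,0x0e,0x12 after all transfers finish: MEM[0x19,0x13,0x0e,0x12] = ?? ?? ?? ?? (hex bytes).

MEM[0x19,0x13,0x0e,0x12] = 40 1a cb 76

D0: mem[0x0a..0x0b] <- [ef 76]
D1: mem[0x0d..0x0f] <- [76 3b 58]
D2: mem[0x10..0x12] <- [ef 76 3b]
D3: mem[0x0d..0x13] <- [e8 cb 48 d5 ef 76 1a]
query mem[0x19]=0x40, mem[0x13]=0x1a, mem[0x0e]=0xcb, mem[0x12]=0x76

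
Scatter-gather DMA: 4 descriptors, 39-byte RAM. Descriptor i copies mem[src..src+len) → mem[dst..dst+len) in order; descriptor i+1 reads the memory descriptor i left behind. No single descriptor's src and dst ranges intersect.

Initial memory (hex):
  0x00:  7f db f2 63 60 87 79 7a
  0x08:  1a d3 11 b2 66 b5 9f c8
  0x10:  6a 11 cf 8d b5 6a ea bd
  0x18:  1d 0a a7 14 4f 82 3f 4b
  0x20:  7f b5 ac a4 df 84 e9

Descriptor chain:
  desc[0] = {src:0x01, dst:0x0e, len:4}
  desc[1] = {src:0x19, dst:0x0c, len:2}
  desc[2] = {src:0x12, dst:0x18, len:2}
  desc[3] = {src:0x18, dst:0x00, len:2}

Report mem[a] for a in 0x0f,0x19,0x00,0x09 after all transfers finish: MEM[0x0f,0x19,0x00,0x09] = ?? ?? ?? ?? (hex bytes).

  after D0: wrote 4B at 0x0e = dbf26360
  after D1: wrote 2B at 0x0c = 0aa7
  after D2: wrote 2B at 0x18 = cf8d
  after D3: wrote 2B at 0x00 = cf8d
query mem[0x0f]=0xf2, mem[0x19]=0x8d, mem[0x00]=0xcf, mem[0x09]=0xd3

MEM[0x0f,0x19,0x00,0x09] = f2 8d cf d3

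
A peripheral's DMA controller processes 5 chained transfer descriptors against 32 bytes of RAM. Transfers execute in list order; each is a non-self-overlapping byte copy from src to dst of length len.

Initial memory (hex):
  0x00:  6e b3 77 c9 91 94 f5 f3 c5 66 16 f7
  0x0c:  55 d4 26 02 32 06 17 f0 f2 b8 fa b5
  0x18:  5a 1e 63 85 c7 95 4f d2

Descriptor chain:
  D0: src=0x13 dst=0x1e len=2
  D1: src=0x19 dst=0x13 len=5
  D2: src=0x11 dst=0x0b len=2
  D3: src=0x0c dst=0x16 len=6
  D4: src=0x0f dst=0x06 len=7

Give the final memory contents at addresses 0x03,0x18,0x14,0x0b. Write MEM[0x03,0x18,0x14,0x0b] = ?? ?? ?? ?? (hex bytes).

MEM[0x03,0x18,0x14,0x0b] = c9 26 63 63

#0 dst[0x1e+2] := {0xf0,0xf2}
#1 dst[0x13+5] := {0x1e,0x63,0x85,0xc7,0x95}
#2 dst[0x0b+2] := {0x06,0x17}
#3 dst[0x16+6] := {0x17,0xd4,0x26,0x02,0x32,0x06}
#4 dst[0x06+7] := {0x02,0x32,0x06,0x17,0x1e,0x63,0x85}
query mem[0x03]=0xc9, mem[0x18]=0x26, mem[0x14]=0x63, mem[0x0b]=0x63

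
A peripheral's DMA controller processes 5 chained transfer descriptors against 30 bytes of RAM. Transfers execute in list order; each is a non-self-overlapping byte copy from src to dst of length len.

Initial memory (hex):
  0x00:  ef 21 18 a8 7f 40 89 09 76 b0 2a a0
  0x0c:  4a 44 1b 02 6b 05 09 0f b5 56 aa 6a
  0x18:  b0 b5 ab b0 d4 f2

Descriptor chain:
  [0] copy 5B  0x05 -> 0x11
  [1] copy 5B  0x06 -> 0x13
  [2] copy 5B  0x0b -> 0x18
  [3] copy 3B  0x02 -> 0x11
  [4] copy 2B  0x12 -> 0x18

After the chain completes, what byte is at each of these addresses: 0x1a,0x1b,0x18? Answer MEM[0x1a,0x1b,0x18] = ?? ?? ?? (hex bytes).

#0 dst[0x11+5] := {0x40,0x89,0x09,0x76,0xb0}
#1 dst[0x13+5] := {0x89,0x09,0x76,0xb0,0x2a}
#2 dst[0x18+5] := {0xa0,0x4a,0x44,0x1b,0x02}
#3 dst[0x11+3] := {0x18,0xa8,0x7f}
#4 dst[0x18+2] := {0xa8,0x7f}
query mem[0x1a]=0x44, mem[0x1b]=0x1b, mem[0x18]=0xa8

MEM[0x1a,0x1b,0x18] = 44 1b a8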